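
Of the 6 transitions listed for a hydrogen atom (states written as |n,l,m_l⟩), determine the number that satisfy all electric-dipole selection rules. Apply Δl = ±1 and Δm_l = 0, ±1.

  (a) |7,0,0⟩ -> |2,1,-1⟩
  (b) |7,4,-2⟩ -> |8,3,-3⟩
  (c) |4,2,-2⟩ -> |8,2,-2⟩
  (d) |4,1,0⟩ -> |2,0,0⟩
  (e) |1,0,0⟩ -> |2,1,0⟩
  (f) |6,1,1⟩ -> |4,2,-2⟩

4

(a) allowed
(b) allowed
(c) forbidden — Δl = +0 (E1 requires Δl = ±1)
(d) allowed
(e) allowed
(f) forbidden — Δm_l = -3 (E1 requires Δm_l = 0, ±1)
Total allowed: 4 of 6.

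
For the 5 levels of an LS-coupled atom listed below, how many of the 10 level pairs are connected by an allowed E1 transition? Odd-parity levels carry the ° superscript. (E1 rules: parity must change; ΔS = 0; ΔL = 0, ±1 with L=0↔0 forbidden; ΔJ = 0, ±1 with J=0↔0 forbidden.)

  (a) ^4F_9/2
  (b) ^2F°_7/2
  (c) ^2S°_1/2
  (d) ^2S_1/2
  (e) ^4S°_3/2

(a)–(b): forbidden (ΔS).
(a)–(c): forbidden (ΔS, ΔL, ΔJ).
(a)–(d): forbidden (parity, ΔS, ΔL, ΔJ).
(a)–(e): forbidden (ΔL, ΔJ).
(b)–(c): forbidden (parity, ΔL, ΔJ).
(b)–(d): forbidden (ΔL, ΔJ).
(b)–(e): forbidden (parity, ΔS, ΔL, ΔJ).
(c)–(d): forbidden (ΔL).
(c)–(e): forbidden (parity, ΔS, ΔL).
(d)–(e): forbidden (ΔS, ΔL).
Allowed pairs: 0 of 10.

0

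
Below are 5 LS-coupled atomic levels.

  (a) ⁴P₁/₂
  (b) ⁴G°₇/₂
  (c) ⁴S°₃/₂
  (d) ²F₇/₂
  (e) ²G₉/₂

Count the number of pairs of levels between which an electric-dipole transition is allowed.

(a)–(b): forbidden (ΔL, ΔJ).
(a)–(c): allowed.
(a)–(d): forbidden (parity, ΔS, ΔL, ΔJ).
(a)–(e): forbidden (parity, ΔS, ΔL, ΔJ).
(b)–(c): forbidden (parity, ΔL, ΔJ).
(b)–(d): forbidden (ΔS).
(b)–(e): forbidden (ΔS).
(c)–(d): forbidden (ΔS, ΔL, ΔJ).
(c)–(e): forbidden (ΔS, ΔL, ΔJ).
(d)–(e): forbidden (parity).
Allowed pairs: 1 of 10.

1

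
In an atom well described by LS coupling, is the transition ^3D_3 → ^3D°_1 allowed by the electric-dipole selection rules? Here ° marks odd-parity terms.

Reading off the term symbols: S 1→1, L 2→2, J 3→1, parity even→odd.
Parity must change: even → odd — ok.
ΔL = 0, ±1 (not L=0↔0): L: 2 → 2, ΔL = +0 — ok.
ΔJ = 0, ±1 (not J=0↔0): J: 3 → 1, ΔJ = -2 — fails.
ΔS = 0: S: 1 → 1 — ok.
Rule(s) violated: ΔJ.

forbidden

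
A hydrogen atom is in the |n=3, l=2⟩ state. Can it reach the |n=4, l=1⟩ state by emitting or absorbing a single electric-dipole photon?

allowed

l: 2 → 1 (Δl = -1). Δl = ±1 ✓.
All E1 selection rules are satisfied.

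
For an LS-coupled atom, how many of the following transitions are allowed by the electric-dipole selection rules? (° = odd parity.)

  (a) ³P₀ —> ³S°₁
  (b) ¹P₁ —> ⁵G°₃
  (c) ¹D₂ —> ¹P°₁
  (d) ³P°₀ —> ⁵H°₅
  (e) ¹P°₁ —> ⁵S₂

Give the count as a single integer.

2

(a) allowed
(b) forbidden (ΔS, ΔL, ΔJ fail)
(c) allowed
(d) forbidden (parity, ΔS, ΔL, ΔJ fail)
(e) forbidden (ΔS fails)
Total allowed: 2 of 5.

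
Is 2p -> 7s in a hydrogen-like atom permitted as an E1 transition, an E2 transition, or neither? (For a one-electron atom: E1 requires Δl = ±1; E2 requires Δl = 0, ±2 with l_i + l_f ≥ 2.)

E1

Δl = 0 − 1 = -1; l_i + l_f = 1.
E1 (Δl = ±1): satisfied.
E2 (Δl = 0,±2, l_i+l_f ≥ 2): not satisfied.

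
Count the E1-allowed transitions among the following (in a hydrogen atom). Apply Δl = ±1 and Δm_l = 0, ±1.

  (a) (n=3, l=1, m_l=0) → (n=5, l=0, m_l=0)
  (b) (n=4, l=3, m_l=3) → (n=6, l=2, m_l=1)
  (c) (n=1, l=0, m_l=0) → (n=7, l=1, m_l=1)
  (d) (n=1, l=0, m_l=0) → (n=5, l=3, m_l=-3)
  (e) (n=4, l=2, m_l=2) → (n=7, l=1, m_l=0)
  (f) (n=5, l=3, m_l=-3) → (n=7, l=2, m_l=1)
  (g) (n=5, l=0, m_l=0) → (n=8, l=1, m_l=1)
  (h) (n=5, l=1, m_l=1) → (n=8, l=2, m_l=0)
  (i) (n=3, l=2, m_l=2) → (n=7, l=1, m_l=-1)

4

(a) allowed
(b) forbidden — Δm_l = -2 (E1 requires Δm_l = 0, ±1)
(c) allowed
(d) forbidden — Δl = +3 (E1 requires Δl = ±1); Δm_l = -3 (E1 requires Δm_l = 0, ±1)
(e) forbidden — Δm_l = -2 (E1 requires Δm_l = 0, ±1)
(f) forbidden — Δm_l = +4 (E1 requires Δm_l = 0, ±1)
(g) allowed
(h) allowed
(i) forbidden — Δm_l = -3 (E1 requires Δm_l = 0, ±1)
Total allowed: 4 of 9.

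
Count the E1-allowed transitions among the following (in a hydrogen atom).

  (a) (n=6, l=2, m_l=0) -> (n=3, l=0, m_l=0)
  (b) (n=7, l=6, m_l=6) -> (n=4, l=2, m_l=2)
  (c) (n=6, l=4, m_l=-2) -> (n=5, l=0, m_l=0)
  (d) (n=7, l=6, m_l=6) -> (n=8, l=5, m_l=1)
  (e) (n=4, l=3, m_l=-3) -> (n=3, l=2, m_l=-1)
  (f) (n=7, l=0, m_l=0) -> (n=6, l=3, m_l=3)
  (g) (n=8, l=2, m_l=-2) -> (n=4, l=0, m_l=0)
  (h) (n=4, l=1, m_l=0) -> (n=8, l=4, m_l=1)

(a) forbidden — Δl = -2 (E1 requires Δl = ±1)
(b) forbidden — Δl = -4 (E1 requires Δl = ±1); Δm_l = -4 (E1 requires Δm_l = 0, ±1)
(c) forbidden — Δl = -4 (E1 requires Δl = ±1); Δm_l = +2 (E1 requires Δm_l = 0, ±1)
(d) forbidden — Δm_l = -5 (E1 requires Δm_l = 0, ±1)
(e) forbidden — Δm_l = +2 (E1 requires Δm_l = 0, ±1)
(f) forbidden — Δl = +3 (E1 requires Δl = ±1); Δm_l = +3 (E1 requires Δm_l = 0, ±1)
(g) forbidden — Δl = -2 (E1 requires Δl = ±1); Δm_l = +2 (E1 requires Δm_l = 0, ±1)
(h) forbidden — Δl = +3 (E1 requires Δl = ±1)
Total allowed: 0 of 8.

0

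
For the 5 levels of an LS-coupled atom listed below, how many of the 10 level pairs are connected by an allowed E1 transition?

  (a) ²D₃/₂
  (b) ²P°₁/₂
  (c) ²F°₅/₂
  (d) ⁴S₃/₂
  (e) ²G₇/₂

(a)–(b): allowed.
(a)–(c): allowed.
(a)–(d): forbidden (parity, ΔS, ΔL).
(a)–(e): forbidden (parity, ΔL, ΔJ).
(b)–(c): forbidden (parity, ΔL, ΔJ).
(b)–(d): forbidden (ΔS).
(b)–(e): forbidden (ΔL, ΔJ).
(c)–(d): forbidden (ΔS, ΔL).
(c)–(e): allowed.
(d)–(e): forbidden (parity, ΔS, ΔL, ΔJ).
Allowed pairs: 3 of 10.

3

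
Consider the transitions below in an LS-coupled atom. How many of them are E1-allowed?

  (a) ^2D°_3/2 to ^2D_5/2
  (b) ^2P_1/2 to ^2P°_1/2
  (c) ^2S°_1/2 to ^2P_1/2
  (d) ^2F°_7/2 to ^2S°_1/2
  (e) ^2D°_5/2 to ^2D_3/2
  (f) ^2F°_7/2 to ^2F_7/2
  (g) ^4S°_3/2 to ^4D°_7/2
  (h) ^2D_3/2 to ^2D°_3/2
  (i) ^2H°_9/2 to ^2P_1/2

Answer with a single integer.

6

(a) allowed
(b) allowed
(c) allowed
(d) forbidden (parity, ΔL, ΔJ fail)
(e) allowed
(f) allowed
(g) forbidden (parity, ΔL, ΔJ fail)
(h) allowed
(i) forbidden (ΔL, ΔJ fail)
Total allowed: 6 of 9.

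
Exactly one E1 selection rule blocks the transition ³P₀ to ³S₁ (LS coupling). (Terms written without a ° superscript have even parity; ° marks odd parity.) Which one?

Initial level: S=1, L=1, J=0, parity even. Final level: S=1, L=0, J=1, parity even.
ΔL = 0, ±1 (not L=0↔0): L: 1 → 0, ΔL = -1 — ✓.
ΔJ = 0, ±1 (not J=0↔0): J: 0 → 1, ΔJ = +1 — ✓.
Parity must change: even → even — ✗.
ΔS = 0: S: 1 → 1 — ✓.

parity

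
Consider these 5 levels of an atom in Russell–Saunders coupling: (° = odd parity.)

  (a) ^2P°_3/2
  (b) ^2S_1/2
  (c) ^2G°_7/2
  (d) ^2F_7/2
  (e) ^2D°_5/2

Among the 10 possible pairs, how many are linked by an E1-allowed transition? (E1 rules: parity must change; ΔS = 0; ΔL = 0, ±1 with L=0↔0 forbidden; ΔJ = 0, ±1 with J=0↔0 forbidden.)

3

(a)–(b): allowed.
(a)–(c): forbidden (parity, ΔL, ΔJ).
(a)–(d): forbidden (ΔL, ΔJ).
(a)–(e): forbidden (parity).
(b)–(c): forbidden (ΔL, ΔJ).
(b)–(d): forbidden (parity, ΔL, ΔJ).
(b)–(e): forbidden (ΔL, ΔJ).
(c)–(d): allowed.
(c)–(e): forbidden (parity, ΔL).
(d)–(e): allowed.
Allowed pairs: 3 of 10.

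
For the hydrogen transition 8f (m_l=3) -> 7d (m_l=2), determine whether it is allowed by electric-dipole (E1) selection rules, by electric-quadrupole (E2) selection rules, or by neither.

E1

Δl = 2 − 3 = -1; l_i + l_f = 5.
Δm_l = -1.
E1 (Δl = ±1, |Δm_l| ≤ 1): satisfied.
E2 (Δl = 0,±2, l_i+l_f ≥ 2, |Δm_l| ≤ 2): not satisfied.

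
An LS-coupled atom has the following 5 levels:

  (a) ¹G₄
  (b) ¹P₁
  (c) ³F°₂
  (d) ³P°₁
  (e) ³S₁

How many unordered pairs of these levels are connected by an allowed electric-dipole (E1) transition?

1

(a)–(b): forbidden (parity, ΔL, ΔJ).
(a)–(c): forbidden (ΔS, ΔJ).
(a)–(d): forbidden (ΔS, ΔL, ΔJ).
(a)–(e): forbidden (parity, ΔS, ΔL, ΔJ).
(b)–(c): forbidden (ΔS, ΔL).
(b)–(d): forbidden (ΔS).
(b)–(e): forbidden (parity, ΔS).
(c)–(d): forbidden (parity, ΔL).
(c)–(e): forbidden (ΔL).
(d)–(e): allowed.
Allowed pairs: 1 of 10.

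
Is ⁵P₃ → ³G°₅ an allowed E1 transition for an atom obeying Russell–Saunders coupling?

ΔL = 0, ±1 (not L=0↔0): L: 1 → 4, ΔL = +3 — ✗.
ΔS = 0: S: 2 → 1 — ✗.
Parity must change: even → odd — ✓.
ΔJ = 0, ±1 (not J=0↔0): J: 3 → 5, ΔJ = +2 — ✗.
Rule(s) violated: ΔS, ΔL, ΔJ.

forbidden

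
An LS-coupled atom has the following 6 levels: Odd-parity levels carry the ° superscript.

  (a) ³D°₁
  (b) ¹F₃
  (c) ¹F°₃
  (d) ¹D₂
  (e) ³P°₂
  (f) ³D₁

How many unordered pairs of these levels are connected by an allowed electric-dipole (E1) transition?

4

(a)–(b): forbidden (ΔS, ΔJ).
(a)–(c): forbidden (parity, ΔS, ΔJ).
(a)–(d): forbidden (ΔS).
(a)–(e): forbidden (parity).
(a)–(f): allowed.
(b)–(c): allowed.
(b)–(d): forbidden (parity).
(b)–(e): forbidden (ΔS, ΔL).
(b)–(f): forbidden (parity, ΔS, ΔJ).
(c)–(d): allowed.
(c)–(e): forbidden (parity, ΔS, ΔL).
(c)–(f): forbidden (ΔS, ΔJ).
(d)–(e): forbidden (ΔS).
(d)–(f): forbidden (parity, ΔS).
(e)–(f): allowed.
Allowed pairs: 4 of 15.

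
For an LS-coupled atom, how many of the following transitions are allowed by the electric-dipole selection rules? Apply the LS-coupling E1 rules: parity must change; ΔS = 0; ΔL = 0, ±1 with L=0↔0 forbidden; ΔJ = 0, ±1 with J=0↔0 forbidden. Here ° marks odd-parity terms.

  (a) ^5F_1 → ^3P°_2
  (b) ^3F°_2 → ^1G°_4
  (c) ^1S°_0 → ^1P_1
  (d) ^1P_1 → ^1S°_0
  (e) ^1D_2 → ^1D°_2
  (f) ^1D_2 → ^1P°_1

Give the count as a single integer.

(a) forbidden (ΔS, ΔL fail)
(b) forbidden (parity, ΔS, ΔJ fail)
(c) allowed
(d) allowed
(e) allowed
(f) allowed
Total allowed: 4 of 6.

4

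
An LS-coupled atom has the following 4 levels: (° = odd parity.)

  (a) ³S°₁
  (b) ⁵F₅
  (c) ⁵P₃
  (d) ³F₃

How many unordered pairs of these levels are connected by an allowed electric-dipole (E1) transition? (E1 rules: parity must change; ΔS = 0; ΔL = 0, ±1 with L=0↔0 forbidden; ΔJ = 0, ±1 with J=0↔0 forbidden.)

0

(a)–(b): forbidden (ΔS, ΔL, ΔJ).
(a)–(c): forbidden (ΔS, ΔJ).
(a)–(d): forbidden (ΔL, ΔJ).
(b)–(c): forbidden (parity, ΔL, ΔJ).
(b)–(d): forbidden (parity, ΔS, ΔJ).
(c)–(d): forbidden (parity, ΔS, ΔL).
Allowed pairs: 0 of 6.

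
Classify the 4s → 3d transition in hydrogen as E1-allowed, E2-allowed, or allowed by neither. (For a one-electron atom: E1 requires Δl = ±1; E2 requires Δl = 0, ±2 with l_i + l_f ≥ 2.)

E2

Δl = 2 − 0 = +2; l_i + l_f = 2.
E1 (Δl = ±1): not satisfied.
E2 (Δl = 0,±2, l_i+l_f ≥ 2): satisfied.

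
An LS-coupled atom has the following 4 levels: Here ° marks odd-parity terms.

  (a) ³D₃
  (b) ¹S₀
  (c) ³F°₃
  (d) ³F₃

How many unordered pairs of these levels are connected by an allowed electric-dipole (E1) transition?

(a)–(b): forbidden (parity, ΔS, ΔL, ΔJ).
(a)–(c): allowed.
(a)–(d): forbidden (parity).
(b)–(c): forbidden (ΔS, ΔL, ΔJ).
(b)–(d): forbidden (parity, ΔS, ΔL, ΔJ).
(c)–(d): allowed.
Allowed pairs: 2 of 6.

2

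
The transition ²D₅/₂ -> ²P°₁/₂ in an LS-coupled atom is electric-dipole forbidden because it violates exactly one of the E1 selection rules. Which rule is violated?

Initial level: S=1/2, L=2, J=5/2, parity even. Final level: S=1/2, L=1, J=1/2, parity odd.
Parity must change: even → odd — ✓.
ΔS = 0: S: 1/2 → 1/2 — ✓.
ΔL = 0, ±1 (not L=0↔0): L: 2 → 1, ΔL = -1 — ✓.
ΔJ = 0, ±1 (not J=0↔0): J: 5/2 → 1/2, ΔJ = -2 — ✗.

the ΔJ = 0, ±1 rule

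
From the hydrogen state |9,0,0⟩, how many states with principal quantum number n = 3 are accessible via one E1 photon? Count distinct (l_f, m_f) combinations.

E1 requires Δl = ±1, so l_f ∈ {-1, 1}; with 0 ≤ l_f ≤ n_f−1 = 2, the allowed l_f values are {1}.
For l_f = 1: m_f ∈ {m_i−1, m_i, m_i+1} ∩ [−1, 1] = {-1, 0, 1} → 3 states.
Total: 3.

3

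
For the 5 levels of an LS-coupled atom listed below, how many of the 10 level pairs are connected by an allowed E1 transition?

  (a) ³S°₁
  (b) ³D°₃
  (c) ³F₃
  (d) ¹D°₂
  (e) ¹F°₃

1

(a)–(b): forbidden (parity, ΔL, ΔJ).
(a)–(c): forbidden (ΔL, ΔJ).
(a)–(d): forbidden (parity, ΔS, ΔL).
(a)–(e): forbidden (parity, ΔS, ΔL, ΔJ).
(b)–(c): allowed.
(b)–(d): forbidden (parity, ΔS).
(b)–(e): forbidden (parity, ΔS).
(c)–(d): forbidden (ΔS).
(c)–(e): forbidden (ΔS).
(d)–(e): forbidden (parity).
Allowed pairs: 1 of 10.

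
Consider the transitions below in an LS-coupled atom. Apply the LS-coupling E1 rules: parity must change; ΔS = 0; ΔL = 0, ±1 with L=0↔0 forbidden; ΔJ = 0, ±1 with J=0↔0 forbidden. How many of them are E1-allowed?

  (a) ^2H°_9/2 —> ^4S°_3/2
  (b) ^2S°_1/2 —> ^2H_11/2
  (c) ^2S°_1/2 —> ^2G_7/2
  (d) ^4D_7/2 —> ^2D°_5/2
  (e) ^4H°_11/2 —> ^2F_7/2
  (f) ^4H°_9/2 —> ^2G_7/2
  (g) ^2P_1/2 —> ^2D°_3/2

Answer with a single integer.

1

(a) forbidden (parity, ΔS, ΔL, ΔJ fail)
(b) forbidden (ΔL, ΔJ fail)
(c) forbidden (ΔL, ΔJ fail)
(d) forbidden (ΔS fails)
(e) forbidden (ΔS, ΔL, ΔJ fail)
(f) forbidden (ΔS fails)
(g) allowed
Total allowed: 1 of 7.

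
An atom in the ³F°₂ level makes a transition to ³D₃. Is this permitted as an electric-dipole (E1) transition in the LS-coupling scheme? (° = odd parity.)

Reading off the term symbols: S 1→1, L 3→2, J 2→3, parity odd→even.
Parity must change: odd → even — ✓.
ΔS = 0: S: 1 → 1 — ✓.
ΔL = 0, ±1 (not L=0↔0): L: 3 → 2, ΔL = -1 — ✓.
ΔJ = 0, ±1 (not J=0↔0): J: 2 → 3, ΔJ = +1 — ✓.
All four E1 rules are satisfied.

allowed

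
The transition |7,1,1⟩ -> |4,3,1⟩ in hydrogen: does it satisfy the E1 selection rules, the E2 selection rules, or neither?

Δl = 3 − 1 = +2; l_i + l_f = 4.
Δm_l = +0.
E1 (Δl = ±1, |Δm_l| ≤ 1): not satisfied.
E2 (Δl = 0,±2, l_i+l_f ≥ 2, |Δm_l| ≤ 2): satisfied.

E2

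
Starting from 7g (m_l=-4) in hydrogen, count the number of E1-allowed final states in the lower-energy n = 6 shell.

4

E1 requires Δl = ±1, so l_f ∈ {3, 5}; with 0 ≤ l_f ≤ n_f−1 = 5, the allowed l_f values are {3, 5}.
For l_f = 3: m_f ∈ {m_i−1, m_i, m_i+1} ∩ [−3, 3] = {-3} → 1 state.
For l_f = 5: m_f ∈ {m_i−1, m_i, m_i+1} ∩ [−5, 5] = {-5, -4, -3} → 3 states.
Total: 4.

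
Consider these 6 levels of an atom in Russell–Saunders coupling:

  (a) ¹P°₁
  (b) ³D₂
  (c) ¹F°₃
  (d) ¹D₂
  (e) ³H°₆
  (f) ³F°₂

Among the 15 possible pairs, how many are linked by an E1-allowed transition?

3

(a)–(b): forbidden (ΔS).
(a)–(c): forbidden (parity, ΔL, ΔJ).
(a)–(d): allowed.
(a)–(e): forbidden (parity, ΔS, ΔL, ΔJ).
(a)–(f): forbidden (parity, ΔS, ΔL).
(b)–(c): forbidden (ΔS).
(b)–(d): forbidden (parity, ΔS).
(b)–(e): forbidden (ΔL, ΔJ).
(b)–(f): allowed.
(c)–(d): allowed.
(c)–(e): forbidden (parity, ΔS, ΔL, ΔJ).
(c)–(f): forbidden (parity, ΔS).
(d)–(e): forbidden (ΔS, ΔL, ΔJ).
(d)–(f): forbidden (ΔS).
(e)–(f): forbidden (parity, ΔL, ΔJ).
Allowed pairs: 3 of 15.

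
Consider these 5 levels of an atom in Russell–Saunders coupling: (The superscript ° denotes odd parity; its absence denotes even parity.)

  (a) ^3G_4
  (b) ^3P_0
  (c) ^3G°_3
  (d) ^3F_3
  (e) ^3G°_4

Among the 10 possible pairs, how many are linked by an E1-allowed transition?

(a)–(b): forbidden (parity, ΔL, ΔJ).
(a)–(c): allowed.
(a)–(d): forbidden (parity).
(a)–(e): allowed.
(b)–(c): forbidden (ΔL, ΔJ).
(b)–(d): forbidden (parity, ΔL, ΔJ).
(b)–(e): forbidden (ΔL, ΔJ).
(c)–(d): allowed.
(c)–(e): forbidden (parity).
(d)–(e): allowed.
Allowed pairs: 4 of 10.

4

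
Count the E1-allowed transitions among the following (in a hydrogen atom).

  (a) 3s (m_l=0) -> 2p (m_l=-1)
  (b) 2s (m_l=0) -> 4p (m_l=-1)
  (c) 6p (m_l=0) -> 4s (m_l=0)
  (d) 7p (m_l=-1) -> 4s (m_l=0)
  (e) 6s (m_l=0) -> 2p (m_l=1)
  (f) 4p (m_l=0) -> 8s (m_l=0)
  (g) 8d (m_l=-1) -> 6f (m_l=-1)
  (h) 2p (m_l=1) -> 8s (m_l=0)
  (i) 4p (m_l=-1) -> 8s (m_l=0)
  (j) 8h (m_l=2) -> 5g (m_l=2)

(a) allowed
(b) allowed
(c) allowed
(d) allowed
(e) allowed
(f) allowed
(g) allowed
(h) allowed
(i) allowed
(j) allowed
Total allowed: 10 of 10.

10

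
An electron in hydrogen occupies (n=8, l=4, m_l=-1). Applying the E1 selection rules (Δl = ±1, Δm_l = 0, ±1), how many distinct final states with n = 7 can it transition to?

E1 requires Δl = ±1, so l_f ∈ {3, 5}; with 0 ≤ l_f ≤ n_f−1 = 6, the allowed l_f values are {3, 5}.
For l_f = 3: m_f ∈ {m_i−1, m_i, m_i+1} ∩ [−3, 3] = {-2, -1, 0} → 3 states.
For l_f = 5: m_f ∈ {m_i−1, m_i, m_i+1} ∩ [−5, 5] = {-2, -1, 0} → 3 states.
Total: 6.

6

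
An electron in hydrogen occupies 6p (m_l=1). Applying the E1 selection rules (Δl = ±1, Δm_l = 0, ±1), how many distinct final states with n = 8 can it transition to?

4

E1 requires Δl = ±1, so l_f ∈ {0, 2}; with 0 ≤ l_f ≤ n_f−1 = 7, the allowed l_f values are {0, 2}.
For l_f = 0: m_f ∈ {m_i−1, m_i, m_i+1} ∩ [−0, 0] = {0} → 1 state.
For l_f = 2: m_f ∈ {m_i−1, m_i, m_i+1} ∩ [−2, 2] = {0, 1, 2} → 3 states.
Total: 4.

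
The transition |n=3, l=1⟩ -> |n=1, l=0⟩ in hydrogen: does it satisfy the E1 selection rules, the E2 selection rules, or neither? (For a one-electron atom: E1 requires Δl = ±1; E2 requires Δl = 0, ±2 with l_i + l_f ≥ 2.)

Δl = 0 − 1 = -1; l_i + l_f = 1.
E1 (Δl = ±1): satisfied.
E2 (Δl = 0,±2, l_i+l_f ≥ 2): not satisfied.

E1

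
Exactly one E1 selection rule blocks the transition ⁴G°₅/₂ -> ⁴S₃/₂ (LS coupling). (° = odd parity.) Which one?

Initial level: S=3/2, L=4, J=5/2, parity odd. Final level: S=3/2, L=0, J=3/2, parity even.
Parity must change: odd → even — passes.
ΔS = 0: S: 3/2 → 3/2 — passes.
ΔL = 0, ±1 (not L=0↔0): L: 4 → 0, ΔL = -4 — fails.
ΔJ = 0, ±1 (not J=0↔0): J: 5/2 → 3/2, ΔJ = -1 — passes.

the ΔL = 0, ±1 rule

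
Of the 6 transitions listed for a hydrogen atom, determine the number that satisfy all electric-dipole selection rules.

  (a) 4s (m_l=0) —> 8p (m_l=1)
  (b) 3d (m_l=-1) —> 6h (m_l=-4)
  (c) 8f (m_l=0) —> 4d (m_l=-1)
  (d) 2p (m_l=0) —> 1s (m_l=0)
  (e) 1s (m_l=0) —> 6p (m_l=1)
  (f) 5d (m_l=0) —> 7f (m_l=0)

(a) allowed
(b) forbidden — Δl = +3 (E1 requires Δl = ±1); Δm_l = -3 (E1 requires Δm_l = 0, ±1)
(c) allowed
(d) allowed
(e) allowed
(f) allowed
Total allowed: 5 of 6.

5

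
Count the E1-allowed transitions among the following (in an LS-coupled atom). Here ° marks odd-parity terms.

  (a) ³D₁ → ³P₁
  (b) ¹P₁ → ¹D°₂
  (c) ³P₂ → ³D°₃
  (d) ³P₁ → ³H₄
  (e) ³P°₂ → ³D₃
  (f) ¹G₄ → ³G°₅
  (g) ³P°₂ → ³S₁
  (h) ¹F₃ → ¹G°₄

5

(a) forbidden (parity fails)
(b) allowed
(c) allowed
(d) forbidden (parity, ΔL, ΔJ fail)
(e) allowed
(f) forbidden (ΔS fails)
(g) allowed
(h) allowed
Total allowed: 5 of 8.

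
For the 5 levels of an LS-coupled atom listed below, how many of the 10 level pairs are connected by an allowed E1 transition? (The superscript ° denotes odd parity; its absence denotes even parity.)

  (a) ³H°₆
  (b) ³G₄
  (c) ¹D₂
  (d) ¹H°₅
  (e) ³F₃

0

(a)–(b): forbidden (ΔJ).
(a)–(c): forbidden (ΔS, ΔL, ΔJ).
(a)–(d): forbidden (parity, ΔS).
(a)–(e): forbidden (ΔL, ΔJ).
(b)–(c): forbidden (parity, ΔS, ΔL, ΔJ).
(b)–(d): forbidden (ΔS).
(b)–(e): forbidden (parity).
(c)–(d): forbidden (ΔL, ΔJ).
(c)–(e): forbidden (parity, ΔS).
(d)–(e): forbidden (ΔS, ΔL, ΔJ).
Allowed pairs: 0 of 10.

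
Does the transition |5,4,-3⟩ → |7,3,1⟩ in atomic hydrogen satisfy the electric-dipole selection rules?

forbidden

Initial l = 4, final l = 3, so Δl = -1. E1 requires Δl = ±1: satisfied.
m_l: -3 → 1 (Δm_l = +4). |Δm_l| ≤ 1 violated.
The transition is electric-dipole forbidden.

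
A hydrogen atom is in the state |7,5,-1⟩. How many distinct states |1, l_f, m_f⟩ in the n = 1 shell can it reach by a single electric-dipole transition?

E1 requires l_f ∈ {4, 6}, but neither lies in [0, 0], so no final state is reachable.
Total: 0.

0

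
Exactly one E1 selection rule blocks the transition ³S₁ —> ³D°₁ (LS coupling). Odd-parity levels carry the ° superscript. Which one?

the ΔL = 0, ±1 rule

Parity must change: even → odd — satisfied.
ΔS = 0: S: 1 → 1 — satisfied.
ΔL = 0, ±1 (not L=0↔0): L: 0 → 2, ΔL = +2 — violated.
ΔJ = 0, ±1 (not J=0↔0): J: 1 → 1, ΔJ = +0 — satisfied.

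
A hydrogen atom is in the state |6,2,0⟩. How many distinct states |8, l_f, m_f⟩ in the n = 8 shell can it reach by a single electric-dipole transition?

6

E1 requires Δl = ±1, so l_f ∈ {1, 3}; with 0 ≤ l_f ≤ n_f−1 = 7, the allowed l_f values are {1, 3}.
For l_f = 1: m_f ∈ {m_i−1, m_i, m_i+1} ∩ [−1, 1] = {-1, 0, 1} → 3 states.
For l_f = 3: m_f ∈ {m_i−1, m_i, m_i+1} ∩ [−3, 3] = {-1, 0, 1} → 3 states.
Total: 6.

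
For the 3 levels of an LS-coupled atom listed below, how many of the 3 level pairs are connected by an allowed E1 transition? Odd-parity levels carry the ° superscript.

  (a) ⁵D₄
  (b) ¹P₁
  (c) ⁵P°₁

0

(a)–(b): forbidden (parity, ΔS, ΔJ).
(a)–(c): forbidden (ΔJ).
(b)–(c): forbidden (ΔS).
Allowed pairs: 0 of 3.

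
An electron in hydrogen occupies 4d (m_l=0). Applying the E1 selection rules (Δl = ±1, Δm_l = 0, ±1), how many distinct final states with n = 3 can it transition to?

E1 requires Δl = ±1, so l_f ∈ {1, 3}; with 0 ≤ l_f ≤ n_f−1 = 2, the allowed l_f values are {1}.
For l_f = 1: m_f ∈ {m_i−1, m_i, m_i+1} ∩ [−1, 1] = {-1, 0, 1} → 3 states.
Total: 3.

3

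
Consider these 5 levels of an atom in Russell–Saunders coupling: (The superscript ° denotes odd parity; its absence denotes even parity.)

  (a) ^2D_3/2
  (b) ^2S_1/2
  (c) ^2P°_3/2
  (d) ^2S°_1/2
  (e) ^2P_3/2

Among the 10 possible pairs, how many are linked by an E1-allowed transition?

(a)–(b): forbidden (parity, ΔL).
(a)–(c): allowed.
(a)–(d): forbidden (ΔL).
(a)–(e): forbidden (parity).
(b)–(c): allowed.
(b)–(d): forbidden (ΔL).
(b)–(e): forbidden (parity).
(c)–(d): forbidden (parity).
(c)–(e): allowed.
(d)–(e): allowed.
Allowed pairs: 4 of 10.

4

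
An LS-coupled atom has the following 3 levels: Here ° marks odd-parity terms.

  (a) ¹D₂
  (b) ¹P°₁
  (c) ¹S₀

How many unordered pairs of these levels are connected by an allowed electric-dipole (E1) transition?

(a)–(b): allowed.
(a)–(c): forbidden (parity, ΔL, ΔJ).
(b)–(c): allowed.
Allowed pairs: 2 of 3.

2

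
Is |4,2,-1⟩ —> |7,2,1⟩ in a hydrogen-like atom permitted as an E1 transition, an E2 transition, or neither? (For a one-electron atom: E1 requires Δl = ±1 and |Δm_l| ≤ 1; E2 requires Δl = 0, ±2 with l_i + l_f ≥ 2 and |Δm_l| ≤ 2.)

Δl = 2 − 2 = +0; l_i + l_f = 4.
Δm_l = +2.
E1 (Δl = ±1, |Δm_l| ≤ 1): not satisfied.
E2 (Δl = 0,±2, l_i+l_f ≥ 2, |Δm_l| ≤ 2): satisfied.

E2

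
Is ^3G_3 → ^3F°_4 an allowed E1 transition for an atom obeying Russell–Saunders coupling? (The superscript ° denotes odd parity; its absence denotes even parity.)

allowed

Reading off the term symbols: S 1→1, L 4→3, J 3→4, parity even→odd.
Parity must change: even → odd — passes.
ΔS = 0: S: 1 → 1 — passes.
ΔL = 0, ±1 (not L=0↔0): L: 4 → 3, ΔL = -1 — passes.
ΔJ = 0, ±1 (not J=0↔0): J: 3 → 4, ΔJ = +1 — passes.
All four E1 rules are satisfied.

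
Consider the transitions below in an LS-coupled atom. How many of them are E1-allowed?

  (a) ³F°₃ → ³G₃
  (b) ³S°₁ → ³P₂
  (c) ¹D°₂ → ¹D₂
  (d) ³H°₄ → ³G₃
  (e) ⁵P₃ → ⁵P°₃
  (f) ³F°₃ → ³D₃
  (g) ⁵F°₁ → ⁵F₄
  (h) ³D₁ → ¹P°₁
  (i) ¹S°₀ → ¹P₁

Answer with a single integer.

7

(a) allowed
(b) allowed
(c) allowed
(d) allowed
(e) allowed
(f) allowed
(g) forbidden (ΔJ fails)
(h) forbidden (ΔS fails)
(i) allowed
Total allowed: 7 of 9.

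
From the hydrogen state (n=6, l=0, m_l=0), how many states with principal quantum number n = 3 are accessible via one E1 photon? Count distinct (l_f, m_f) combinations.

E1 requires Δl = ±1, so l_f ∈ {-1, 1}; with 0 ≤ l_f ≤ n_f−1 = 2, the allowed l_f values are {1}.
For l_f = 1: m_f ∈ {m_i−1, m_i, m_i+1} ∩ [−1, 1] = {-1, 0, 1} → 3 states.
Total: 3.

3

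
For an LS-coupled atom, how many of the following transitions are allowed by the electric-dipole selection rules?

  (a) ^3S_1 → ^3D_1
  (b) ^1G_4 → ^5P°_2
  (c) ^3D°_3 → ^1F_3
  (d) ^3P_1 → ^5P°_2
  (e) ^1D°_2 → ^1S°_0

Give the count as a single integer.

(a) forbidden (parity, ΔL fail)
(b) forbidden (ΔS, ΔL, ΔJ fail)
(c) forbidden (ΔS fails)
(d) forbidden (ΔS fails)
(e) forbidden (parity, ΔL, ΔJ fail)
Total allowed: 0 of 5.

0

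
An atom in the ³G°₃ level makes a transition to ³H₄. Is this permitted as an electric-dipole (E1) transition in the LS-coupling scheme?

allowed

ΔJ = 0, ±1 (not J=0↔0): J: 3 → 4, ΔJ = +1 — ok.
ΔS = 0: S: 1 → 1 — ok.
ΔL = 0, ±1 (not L=0↔0): L: 4 → 5, ΔL = +1 — ok.
Parity must change: odd → even — ok.
All four E1 rules are satisfied.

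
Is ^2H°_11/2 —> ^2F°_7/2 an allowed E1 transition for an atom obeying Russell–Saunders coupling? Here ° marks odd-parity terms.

forbidden

Parity must change: odd → odd — violated.
ΔS = 0: S: 1/2 → 1/2 — satisfied.
ΔL = 0, ±1 (not L=0↔0): L: 5 → 3, ΔL = -2 — violated.
ΔJ = 0, ±1 (not J=0↔0): J: 11/2 → 7/2, ΔJ = -2 — violated.
Rule(s) violated: parity, ΔL, ΔJ.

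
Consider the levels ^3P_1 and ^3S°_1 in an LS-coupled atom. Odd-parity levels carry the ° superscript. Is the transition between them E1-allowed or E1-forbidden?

Parity must change: even → odd — satisfied.
ΔS = 0: S: 1 → 1 — satisfied.
ΔL = 0, ±1 (not L=0↔0): L: 1 → 0, ΔL = -1 — satisfied.
ΔJ = 0, ±1 (not J=0↔0): J: 1 → 1, ΔJ = +0 — satisfied.
All four E1 rules are satisfied.

allowed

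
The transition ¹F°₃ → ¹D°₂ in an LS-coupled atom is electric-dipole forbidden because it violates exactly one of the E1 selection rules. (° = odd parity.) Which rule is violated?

parity

Parity must change: odd → odd — fails.
ΔL = 0, ±1 (not L=0↔0): L: 3 → 2, ΔL = -1 — passes.
ΔJ = 0, ±1 (not J=0↔0): J: 3 → 2, ΔJ = -1 — passes.
ΔS = 0: S: 0 → 0 — passes.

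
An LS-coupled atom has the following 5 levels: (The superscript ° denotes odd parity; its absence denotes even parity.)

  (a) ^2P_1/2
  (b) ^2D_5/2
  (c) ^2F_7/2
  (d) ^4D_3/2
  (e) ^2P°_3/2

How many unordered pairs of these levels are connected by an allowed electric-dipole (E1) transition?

2

(a)–(b): forbidden (parity, ΔJ).
(a)–(c): forbidden (parity, ΔL, ΔJ).
(a)–(d): forbidden (parity, ΔS).
(a)–(e): allowed.
(b)–(c): forbidden (parity).
(b)–(d): forbidden (parity, ΔS).
(b)–(e): allowed.
(c)–(d): forbidden (parity, ΔS, ΔJ).
(c)–(e): forbidden (ΔL, ΔJ).
(d)–(e): forbidden (ΔS).
Allowed pairs: 2 of 10.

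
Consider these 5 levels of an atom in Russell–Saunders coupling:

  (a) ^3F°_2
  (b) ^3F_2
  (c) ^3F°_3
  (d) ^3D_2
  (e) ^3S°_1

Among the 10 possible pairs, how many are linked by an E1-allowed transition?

(a)–(b): allowed.
(a)–(c): forbidden (parity).
(a)–(d): allowed.
(a)–(e): forbidden (parity, ΔL).
(b)–(c): allowed.
(b)–(d): forbidden (parity).
(b)–(e): forbidden (ΔL).
(c)–(d): allowed.
(c)–(e): forbidden (parity, ΔL, ΔJ).
(d)–(e): forbidden (ΔL).
Allowed pairs: 4 of 10.

4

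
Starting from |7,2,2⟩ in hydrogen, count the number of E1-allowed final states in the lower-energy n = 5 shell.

4

E1 requires Δl = ±1, so l_f ∈ {1, 3}; with 0 ≤ l_f ≤ n_f−1 = 4, the allowed l_f values are {1, 3}.
For l_f = 1: m_f ∈ {m_i−1, m_i, m_i+1} ∩ [−1, 1] = {1} → 1 state.
For l_f = 3: m_f ∈ {m_i−1, m_i, m_i+1} ∩ [−3, 3] = {1, 2, 3} → 3 states.
Total: 4.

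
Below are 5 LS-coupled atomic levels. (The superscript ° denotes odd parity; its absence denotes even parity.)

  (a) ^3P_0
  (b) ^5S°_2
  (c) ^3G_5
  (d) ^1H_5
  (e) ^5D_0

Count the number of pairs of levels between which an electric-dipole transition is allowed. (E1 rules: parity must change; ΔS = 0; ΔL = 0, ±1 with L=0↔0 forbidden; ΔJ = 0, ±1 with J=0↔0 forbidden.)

(a)–(b): forbidden (ΔS, ΔJ).
(a)–(c): forbidden (parity, ΔL, ΔJ).
(a)–(d): forbidden (parity, ΔS, ΔL, ΔJ).
(a)–(e): forbidden (parity, ΔS, ΔJ).
(b)–(c): forbidden (ΔS, ΔL, ΔJ).
(b)–(d): forbidden (ΔS, ΔL, ΔJ).
(b)–(e): forbidden (ΔL, ΔJ).
(c)–(d): forbidden (parity, ΔS).
(c)–(e): forbidden (parity, ΔS, ΔL, ΔJ).
(d)–(e): forbidden (parity, ΔS, ΔL, ΔJ).
Allowed pairs: 0 of 10.

0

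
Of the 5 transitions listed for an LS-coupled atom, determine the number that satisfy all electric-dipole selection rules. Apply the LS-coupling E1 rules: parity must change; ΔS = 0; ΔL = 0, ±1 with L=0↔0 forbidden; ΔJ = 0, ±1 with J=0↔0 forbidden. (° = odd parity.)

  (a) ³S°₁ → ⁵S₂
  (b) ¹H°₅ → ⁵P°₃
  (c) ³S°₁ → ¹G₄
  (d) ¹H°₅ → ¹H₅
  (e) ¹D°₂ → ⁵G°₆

1

(a) forbidden (ΔS, ΔL fail)
(b) forbidden (parity, ΔS, ΔL, ΔJ fail)
(c) forbidden (ΔS, ΔL, ΔJ fail)
(d) allowed
(e) forbidden (parity, ΔS, ΔL, ΔJ fail)
Total allowed: 1 of 5.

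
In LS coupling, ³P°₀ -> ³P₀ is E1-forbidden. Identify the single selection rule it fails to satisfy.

Parity must change: odd → even — satisfied.
ΔS = 0: S: 1 → 1 — satisfied.
ΔJ = 0, ±1 (not J=0↔0): J: 0 → 0, ΔJ = +0 — violated.
ΔL = 0, ±1 (not L=0↔0): L: 1 → 1, ΔL = +0 — satisfied.

the J=0 ↔ J=0 exclusion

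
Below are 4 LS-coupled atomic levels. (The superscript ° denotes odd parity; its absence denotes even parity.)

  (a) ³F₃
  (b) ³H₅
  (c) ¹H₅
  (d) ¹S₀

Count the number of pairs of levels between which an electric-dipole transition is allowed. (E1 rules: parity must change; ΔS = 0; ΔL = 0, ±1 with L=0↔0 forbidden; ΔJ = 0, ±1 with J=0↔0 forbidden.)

(a)–(b): forbidden (parity, ΔL, ΔJ).
(a)–(c): forbidden (parity, ΔS, ΔL, ΔJ).
(a)–(d): forbidden (parity, ΔS, ΔL, ΔJ).
(b)–(c): forbidden (parity, ΔS).
(b)–(d): forbidden (parity, ΔS, ΔL, ΔJ).
(c)–(d): forbidden (parity, ΔL, ΔJ).
Allowed pairs: 0 of 6.

0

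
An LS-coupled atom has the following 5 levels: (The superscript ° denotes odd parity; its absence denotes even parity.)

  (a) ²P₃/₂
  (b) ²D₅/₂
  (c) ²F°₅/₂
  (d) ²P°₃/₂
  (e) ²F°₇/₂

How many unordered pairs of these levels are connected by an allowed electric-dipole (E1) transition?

4

(a)–(b): forbidden (parity).
(a)–(c): forbidden (ΔL).
(a)–(d): allowed.
(a)–(e): forbidden (ΔL, ΔJ).
(b)–(c): allowed.
(b)–(d): allowed.
(b)–(e): allowed.
(c)–(d): forbidden (parity, ΔL).
(c)–(e): forbidden (parity).
(d)–(e): forbidden (parity, ΔL, ΔJ).
Allowed pairs: 4 of 10.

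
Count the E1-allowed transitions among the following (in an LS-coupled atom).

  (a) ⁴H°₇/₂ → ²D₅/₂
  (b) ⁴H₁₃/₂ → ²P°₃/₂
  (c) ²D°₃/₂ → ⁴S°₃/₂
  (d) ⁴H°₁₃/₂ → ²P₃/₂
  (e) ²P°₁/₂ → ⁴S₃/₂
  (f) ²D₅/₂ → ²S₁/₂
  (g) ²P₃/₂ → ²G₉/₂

0

(a) forbidden (ΔS, ΔL fail)
(b) forbidden (ΔS, ΔL, ΔJ fail)
(c) forbidden (parity, ΔS, ΔL fail)
(d) forbidden (ΔS, ΔL, ΔJ fail)
(e) forbidden (ΔS fails)
(f) forbidden (parity, ΔL, ΔJ fail)
(g) forbidden (parity, ΔL, ΔJ fail)
Total allowed: 0 of 7.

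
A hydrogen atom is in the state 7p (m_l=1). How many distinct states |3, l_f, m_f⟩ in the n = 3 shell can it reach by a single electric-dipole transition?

4

E1 requires Δl = ±1, so l_f ∈ {0, 2}; with 0 ≤ l_f ≤ n_f−1 = 2, the allowed l_f values are {0, 2}.
For l_f = 0: m_f ∈ {m_i−1, m_i, m_i+1} ∩ [−0, 0] = {0} → 1 state.
For l_f = 2: m_f ∈ {m_i−1, m_i, m_i+1} ∩ [−2, 2] = {0, 1, 2} → 3 states.
Total: 4.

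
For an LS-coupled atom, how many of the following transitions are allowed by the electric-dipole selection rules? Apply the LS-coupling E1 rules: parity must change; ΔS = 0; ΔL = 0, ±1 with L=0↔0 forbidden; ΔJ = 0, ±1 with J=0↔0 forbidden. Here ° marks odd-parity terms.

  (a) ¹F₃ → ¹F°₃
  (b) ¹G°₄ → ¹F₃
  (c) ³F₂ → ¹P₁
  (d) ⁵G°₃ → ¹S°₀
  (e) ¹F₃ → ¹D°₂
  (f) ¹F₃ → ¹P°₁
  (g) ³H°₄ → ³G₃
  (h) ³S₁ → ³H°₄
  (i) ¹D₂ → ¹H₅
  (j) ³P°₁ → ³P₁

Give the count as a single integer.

(a) allowed
(b) allowed
(c) forbidden (parity, ΔS, ΔL fail)
(d) forbidden (parity, ΔS, ΔL, ΔJ fail)
(e) allowed
(f) forbidden (ΔL, ΔJ fail)
(g) allowed
(h) forbidden (ΔL, ΔJ fail)
(i) forbidden (parity, ΔL, ΔJ fail)
(j) allowed
Total allowed: 5 of 10.

5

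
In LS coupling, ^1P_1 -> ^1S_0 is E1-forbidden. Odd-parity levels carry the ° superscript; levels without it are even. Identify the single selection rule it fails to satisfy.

Parity must change: even → even — ✗.
ΔS = 0: S: 0 → 0 — ✓.
ΔL = 0, ±1 (not L=0↔0): L: 1 → 0, ΔL = -1 — ✓.
ΔJ = 0, ±1 (not J=0↔0): J: 1 → 0, ΔJ = -1 — ✓.

parity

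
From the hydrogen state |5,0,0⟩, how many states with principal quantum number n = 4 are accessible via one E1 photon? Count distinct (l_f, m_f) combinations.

E1 requires Δl = ±1, so l_f ∈ {-1, 1}; with 0 ≤ l_f ≤ n_f−1 = 3, the allowed l_f values are {1}.
For l_f = 1: m_f ∈ {m_i−1, m_i, m_i+1} ∩ [−1, 1] = {-1, 0, 1} → 3 states.
Total: 3.

3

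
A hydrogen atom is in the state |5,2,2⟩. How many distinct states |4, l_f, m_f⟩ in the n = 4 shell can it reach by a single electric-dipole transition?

4

E1 requires Δl = ±1, so l_f ∈ {1, 3}; with 0 ≤ l_f ≤ n_f−1 = 3, the allowed l_f values are {1, 3}.
For l_f = 1: m_f ∈ {m_i−1, m_i, m_i+1} ∩ [−1, 1] = {1} → 1 state.
For l_f = 3: m_f ∈ {m_i−1, m_i, m_i+1} ∩ [−3, 3] = {1, 2, 3} → 3 states.
Total: 4.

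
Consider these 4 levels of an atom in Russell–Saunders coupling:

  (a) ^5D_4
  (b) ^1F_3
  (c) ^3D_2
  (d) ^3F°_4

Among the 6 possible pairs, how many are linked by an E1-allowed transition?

(a)–(b): forbidden (parity, ΔS).
(a)–(c): forbidden (parity, ΔS, ΔJ).
(a)–(d): forbidden (ΔS).
(b)–(c): forbidden (parity, ΔS).
(b)–(d): forbidden (ΔS).
(c)–(d): forbidden (ΔJ).
Allowed pairs: 0 of 6.

0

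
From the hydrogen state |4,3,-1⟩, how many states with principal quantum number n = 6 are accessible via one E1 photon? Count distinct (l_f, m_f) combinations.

E1 requires Δl = ±1, so l_f ∈ {2, 4}; with 0 ≤ l_f ≤ n_f−1 = 5, the allowed l_f values are {2, 4}.
For l_f = 2: m_f ∈ {m_i−1, m_i, m_i+1} ∩ [−2, 2] = {-2, -1, 0} → 3 states.
For l_f = 4: m_f ∈ {m_i−1, m_i, m_i+1} ∩ [−4, 4] = {-2, -1, 0} → 3 states.
Total: 6.

6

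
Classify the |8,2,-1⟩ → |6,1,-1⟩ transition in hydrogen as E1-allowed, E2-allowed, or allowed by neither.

E1

Δl = 1 − 2 = -1; l_i + l_f = 3.
Δm_l = +0.
E1 (Δl = ±1, |Δm_l| ≤ 1): satisfied.
E2 (Δl = 0,±2, l_i+l_f ≥ 2, |Δm_l| ≤ 2): not satisfied.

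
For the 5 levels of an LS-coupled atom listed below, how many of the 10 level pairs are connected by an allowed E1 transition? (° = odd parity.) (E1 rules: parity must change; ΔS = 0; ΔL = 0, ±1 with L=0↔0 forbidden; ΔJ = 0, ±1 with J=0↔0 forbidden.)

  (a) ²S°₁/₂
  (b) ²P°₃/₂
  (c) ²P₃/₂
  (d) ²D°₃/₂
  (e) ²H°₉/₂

3

(a)–(b): forbidden (parity).
(a)–(c): allowed.
(a)–(d): forbidden (parity, ΔL).
(a)–(e): forbidden (parity, ΔL, ΔJ).
(b)–(c): allowed.
(b)–(d): forbidden (parity).
(b)–(e): forbidden (parity, ΔL, ΔJ).
(c)–(d): allowed.
(c)–(e): forbidden (ΔL, ΔJ).
(d)–(e): forbidden (parity, ΔL, ΔJ).
Allowed pairs: 3 of 10.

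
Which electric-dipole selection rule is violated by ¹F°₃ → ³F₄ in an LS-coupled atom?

Parity must change: odd → even — ✓.
ΔS = 0: S: 0 → 1 — ✗.
ΔL = 0, ±1 (not L=0↔0): L: 3 → 3, ΔL = +0 — ✓.
ΔJ = 0, ±1 (not J=0↔0): J: 3 → 4, ΔJ = +1 — ✓.

the ΔS = 0 rule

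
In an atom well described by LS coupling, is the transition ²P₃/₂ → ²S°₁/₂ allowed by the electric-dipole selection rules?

allowed

Reading off the term symbols: S 1/2→1/2, L 1→0, J 3/2→1/2, parity even→odd.
Parity must change: even → odd — passes.
ΔS = 0: S: 1/2 → 1/2 — passes.
ΔL = 0, ±1 (not L=0↔0): L: 1 → 0, ΔL = -1 — passes.
ΔJ = 0, ±1 (not J=0↔0): J: 3/2 → 1/2, ΔJ = -1 — passes.
All four E1 rules are satisfied.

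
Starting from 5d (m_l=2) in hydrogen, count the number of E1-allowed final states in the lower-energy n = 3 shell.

E1 requires Δl = ±1, so l_f ∈ {1, 3}; with 0 ≤ l_f ≤ n_f−1 = 2, the allowed l_f values are {1}.
For l_f = 1: m_f ∈ {m_i−1, m_i, m_i+1} ∩ [−1, 1] = {1} → 1 state.
Total: 1.

1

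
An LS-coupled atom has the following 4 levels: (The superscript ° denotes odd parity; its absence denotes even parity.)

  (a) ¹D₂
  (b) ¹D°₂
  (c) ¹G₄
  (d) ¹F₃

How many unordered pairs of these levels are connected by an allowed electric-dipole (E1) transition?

(a)–(b): allowed.
(a)–(c): forbidden (parity, ΔL, ΔJ).
(a)–(d): forbidden (parity).
(b)–(c): forbidden (ΔL, ΔJ).
(b)–(d): allowed.
(c)–(d): forbidden (parity).
Allowed pairs: 2 of 6.

2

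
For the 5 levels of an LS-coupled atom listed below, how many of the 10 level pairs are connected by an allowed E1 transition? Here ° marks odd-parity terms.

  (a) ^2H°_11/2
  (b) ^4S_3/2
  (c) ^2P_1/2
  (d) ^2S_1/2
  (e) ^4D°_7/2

(a)–(b): forbidden (ΔS, ΔL, ΔJ).
(a)–(c): forbidden (ΔL, ΔJ).
(a)–(d): forbidden (ΔL, ΔJ).
(a)–(e): forbidden (parity, ΔS, ΔL, ΔJ).
(b)–(c): forbidden (parity, ΔS).
(b)–(d): forbidden (parity, ΔS, ΔL).
(b)–(e): forbidden (ΔL, ΔJ).
(c)–(d): forbidden (parity).
(c)–(e): forbidden (ΔS, ΔJ).
(d)–(e): forbidden (ΔS, ΔL, ΔJ).
Allowed pairs: 0 of 10.

0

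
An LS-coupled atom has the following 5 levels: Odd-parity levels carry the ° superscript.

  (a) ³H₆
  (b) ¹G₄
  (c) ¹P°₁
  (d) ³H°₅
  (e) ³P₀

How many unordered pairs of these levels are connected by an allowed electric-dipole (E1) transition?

1

(a)–(b): forbidden (parity, ΔS, ΔJ).
(a)–(c): forbidden (ΔS, ΔL, ΔJ).
(a)–(d): allowed.
(a)–(e): forbidden (parity, ΔL, ΔJ).
(b)–(c): forbidden (ΔL, ΔJ).
(b)–(d): forbidden (ΔS).
(b)–(e): forbidden (parity, ΔS, ΔL, ΔJ).
(c)–(d): forbidden (parity, ΔS, ΔL, ΔJ).
(c)–(e): forbidden (ΔS).
(d)–(e): forbidden (ΔL, ΔJ).
Allowed pairs: 1 of 10.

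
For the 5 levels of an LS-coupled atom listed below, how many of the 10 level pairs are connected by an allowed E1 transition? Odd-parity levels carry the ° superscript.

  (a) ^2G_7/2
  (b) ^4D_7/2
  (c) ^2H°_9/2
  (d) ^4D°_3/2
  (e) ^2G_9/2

(a)–(b): forbidden (parity, ΔS, ΔL).
(a)–(c): allowed.
(a)–(d): forbidden (ΔS, ΔL, ΔJ).
(a)–(e): forbidden (parity).
(b)–(c): forbidden (ΔS, ΔL).
(b)–(d): forbidden (ΔJ).
(b)–(e): forbidden (parity, ΔS, ΔL).
(c)–(d): forbidden (parity, ΔS, ΔL, ΔJ).
(c)–(e): allowed.
(d)–(e): forbidden (ΔS, ΔL, ΔJ).
Allowed pairs: 2 of 10.

2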